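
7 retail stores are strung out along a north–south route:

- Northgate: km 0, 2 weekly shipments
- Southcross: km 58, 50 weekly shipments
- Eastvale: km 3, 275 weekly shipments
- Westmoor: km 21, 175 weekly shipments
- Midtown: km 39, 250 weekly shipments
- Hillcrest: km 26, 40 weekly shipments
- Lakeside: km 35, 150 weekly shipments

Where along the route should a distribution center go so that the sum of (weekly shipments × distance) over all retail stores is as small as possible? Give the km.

For a sum of weighted absolute distances on a line, the optimum is the weighted median (not the mean). Total weight W = 942; half-weight = 471.
Sort by position and accumulate weight:
  km 0 (Northgate, w=2) → cum 2
  km 3 (Eastvale, w=275) → cum 277
  km 21 (Westmoor, w=175) → cum 452
  km 26 (Hillcrest, w=40) → cum 492  ≥ 471 → median here
  km 35 (Lakeside, w=150) → cum 642
  km 39 (Midtown, w=250) → cum 892
  km 58 (Southcross, w=50) → cum 942
Optimal location: km 26.

x = 26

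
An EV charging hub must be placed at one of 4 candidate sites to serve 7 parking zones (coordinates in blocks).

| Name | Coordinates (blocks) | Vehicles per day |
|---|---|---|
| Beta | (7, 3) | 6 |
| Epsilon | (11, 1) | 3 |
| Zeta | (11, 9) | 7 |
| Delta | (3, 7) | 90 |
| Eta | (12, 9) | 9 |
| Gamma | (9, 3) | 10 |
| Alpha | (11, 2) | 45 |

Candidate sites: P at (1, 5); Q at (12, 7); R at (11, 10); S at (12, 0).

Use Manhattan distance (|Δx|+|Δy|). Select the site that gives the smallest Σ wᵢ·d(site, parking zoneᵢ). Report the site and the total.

Q, total 1264 blocks

Total weighted distance at each candidate:
  P (1, 5): total = 1368
  Q (12, 7): total = 1264
  R (11, 10): total = 1558
  S (12, 0): total = 1840
Minimum is at Q with total 1264 blocks.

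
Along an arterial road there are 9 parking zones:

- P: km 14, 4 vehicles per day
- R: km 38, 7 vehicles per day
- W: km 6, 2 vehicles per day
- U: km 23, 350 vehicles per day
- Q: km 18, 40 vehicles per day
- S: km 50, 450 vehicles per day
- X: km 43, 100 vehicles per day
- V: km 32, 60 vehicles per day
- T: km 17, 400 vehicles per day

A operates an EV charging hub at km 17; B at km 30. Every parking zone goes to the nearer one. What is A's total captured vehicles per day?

The indifferent point is the midpoint (17+30)/2 = 23.5; parking zones left of it (closer to A at 17) go to A, those right go to B.
  W at 6 (w=2) → A
  P at 14 (w=4) → A
  T at 17 (w=400) → A
  Q at 18 (w=40) → A
  U at 23 (w=350) → A
  V at 32 (w=60) → B
  R at 38 (w=7) → B
  X at 43 (w=100) → B
  S at 50 (w=450) → B
A captures 796; B captures 617.

796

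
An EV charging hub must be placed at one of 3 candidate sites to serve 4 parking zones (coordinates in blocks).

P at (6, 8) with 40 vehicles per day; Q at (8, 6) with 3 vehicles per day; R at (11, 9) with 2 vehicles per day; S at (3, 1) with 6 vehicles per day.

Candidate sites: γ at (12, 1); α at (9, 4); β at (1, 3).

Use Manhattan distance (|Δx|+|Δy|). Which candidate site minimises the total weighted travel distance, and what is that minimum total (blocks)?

α, total 357 blocks

Total weighted distance at each candidate:
  γ (12, 1): total = 619
  α (9, 4): total = 357
  β (1, 3): total = 486
Minimum is at α with total 357 blocks.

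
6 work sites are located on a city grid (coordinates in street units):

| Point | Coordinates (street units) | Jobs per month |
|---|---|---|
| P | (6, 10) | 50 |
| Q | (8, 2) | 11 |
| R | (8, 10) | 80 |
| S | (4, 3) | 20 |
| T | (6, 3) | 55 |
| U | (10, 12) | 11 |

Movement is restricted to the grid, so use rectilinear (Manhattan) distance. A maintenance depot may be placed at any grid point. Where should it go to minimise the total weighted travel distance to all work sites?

Manhattan distance separates: Σwᵢ(|x−xᵢ|+|y−yᵢ|) = Σwᵢ|x−xᵢ| + Σwᵢ|y−yᵢ|, so x and y are optimised independently as 1-D weighted medians.
Total weight W = 227; half = 113.5.
x-coordinate, sorted with cumulative weight:
  x=4 (S, w=20) cum 20
  x=6 (P, w=50) cum 70
  x=6 (T, w=55) cum 125  ← median
  x=8 (Q, w=11) cum 136
  x=8 (R, w=80) cum 216
  x=10 (U, w=11) cum 227
⇒ x* = 6
y-coordinate, sorted with cumulative weight:
  y=2 (Q, w=11) cum 11
  y=3 (S, w=20) cum 31
  y=3 (T, w=55) cum 86
  y=10 (P, w=50) cum 136  ← median
  y=10 (R, w=80) cum 216
  y=12 (U, w=11) cum 227
⇒ y* = 10

(6, 10)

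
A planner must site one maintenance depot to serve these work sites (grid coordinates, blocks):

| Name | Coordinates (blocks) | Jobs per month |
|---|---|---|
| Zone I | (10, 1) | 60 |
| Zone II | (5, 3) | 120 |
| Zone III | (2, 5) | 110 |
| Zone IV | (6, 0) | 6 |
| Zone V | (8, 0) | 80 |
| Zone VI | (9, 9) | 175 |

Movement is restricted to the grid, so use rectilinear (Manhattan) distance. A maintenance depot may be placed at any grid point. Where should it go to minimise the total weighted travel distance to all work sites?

Manhattan distance separates: Σwᵢ(|x−xᵢ|+|y−yᵢ|) = Σwᵢ|x−xᵢ| + Σwᵢ|y−yᵢ|, so x and y are optimised independently as 1-D weighted medians.
Total weight W = 551; half = 275.5.
x-coordinate, sorted with cumulative weight:
  x=2 (Zone III, w=110) cum 110
  x=5 (Zone II, w=120) cum 230
  x=6 (Zone IV, w=6) cum 236
  x=8 (Zone V, w=80) cum 316  ← median
  x=9 (Zone VI, w=175) cum 491
  x=10 (Zone I, w=60) cum 551
⇒ x* = 8
y-coordinate, sorted with cumulative weight:
  y=0 (Zone IV, w=6) cum 6
  y=0 (Zone V, w=80) cum 86
  y=1 (Zone I, w=60) cum 146
  y=3 (Zone II, w=120) cum 266
  y=5 (Zone III, w=110) cum 376  ← median
  y=9 (Zone VI, w=175) cum 551
⇒ y* = 5

(8, 5)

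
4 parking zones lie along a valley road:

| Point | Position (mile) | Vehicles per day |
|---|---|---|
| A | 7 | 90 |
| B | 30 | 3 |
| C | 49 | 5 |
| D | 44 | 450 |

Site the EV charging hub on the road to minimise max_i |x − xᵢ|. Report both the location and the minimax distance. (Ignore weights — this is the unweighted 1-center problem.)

The 1-center on a line is the midpoint of the two extreme points: leftmost at 7, rightmost at 49.
Optimal location = (7 + 49)/2 = 28; maximum distance = (49 − 7)/2 = 21.

location 28, max distance 21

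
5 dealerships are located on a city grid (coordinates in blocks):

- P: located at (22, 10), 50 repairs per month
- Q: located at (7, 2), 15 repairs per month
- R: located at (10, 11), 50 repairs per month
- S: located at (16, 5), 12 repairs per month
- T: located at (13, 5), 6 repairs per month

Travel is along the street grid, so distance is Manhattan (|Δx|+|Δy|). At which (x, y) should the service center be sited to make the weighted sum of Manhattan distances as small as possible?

(13, 10)

Manhattan distance separates: Σwᵢ(|x−xᵢ|+|y−yᵢ|) = Σwᵢ|x−xᵢ| + Σwᵢ|y−yᵢ|, so x and y are optimised independently as 1-D weighted medians.
Total weight W = 133; half = 66.5.
x-coordinate, sorted with cumulative weight:
  x=7 (Q, w=15) cum 15
  x=10 (R, w=50) cum 65
  x=13 (T, w=6) cum 71  ← median
  x=16 (S, w=12) cum 83
  x=22 (P, w=50) cum 133
⇒ x* = 13
y-coordinate, sorted with cumulative weight:
  y=2 (Q, w=15) cum 15
  y=5 (S, w=12) cum 27
  y=5 (T, w=6) cum 33
  y=10 (P, w=50) cum 83  ← median
  y=11 (R, w=50) cum 133
⇒ y* = 10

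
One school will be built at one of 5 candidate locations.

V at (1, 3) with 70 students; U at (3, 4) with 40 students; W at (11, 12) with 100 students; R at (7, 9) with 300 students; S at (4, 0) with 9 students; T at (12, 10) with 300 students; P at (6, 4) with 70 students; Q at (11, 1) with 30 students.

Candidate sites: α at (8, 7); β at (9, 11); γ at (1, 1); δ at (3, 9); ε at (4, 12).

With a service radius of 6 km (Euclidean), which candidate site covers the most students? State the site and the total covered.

α, covering 810

Coverage radius r = 6 km; a point is covered iff (Δx)²+(Δy)² ≤ 6² = 36.
  α (8, 7): covers {U, W, R, T, P} → 810
  β (9, 11): covers {W, R, T} → 700
  γ (1, 1): covers {V, U, S, P} → 189
  δ (3, 9): covers {U, R, P} → 410
  ε (4, 12): covers {R} → 300
Maximum coverage at α: 810 students.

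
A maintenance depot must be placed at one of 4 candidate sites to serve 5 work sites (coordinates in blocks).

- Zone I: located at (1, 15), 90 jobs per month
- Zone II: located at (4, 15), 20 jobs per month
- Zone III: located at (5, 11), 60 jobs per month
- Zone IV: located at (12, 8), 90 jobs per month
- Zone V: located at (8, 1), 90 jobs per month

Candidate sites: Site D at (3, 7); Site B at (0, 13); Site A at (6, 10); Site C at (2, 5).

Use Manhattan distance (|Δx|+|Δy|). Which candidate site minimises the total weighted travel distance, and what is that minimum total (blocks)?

Total weighted distance at each candidate:
  Site D (3, 7): total = 3330
  Site B (0, 13): total = 4140
  Site A (6, 10): total = 2870
  Site C (2, 5): total = 3840
Minimum is at Site A with total 2870 blocks.

Site A, total 2870 blocks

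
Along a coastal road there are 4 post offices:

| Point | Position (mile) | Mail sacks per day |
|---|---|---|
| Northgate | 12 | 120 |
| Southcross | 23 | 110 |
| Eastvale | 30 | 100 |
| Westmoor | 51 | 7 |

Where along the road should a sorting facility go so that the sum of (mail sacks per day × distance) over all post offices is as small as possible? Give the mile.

x = 23

For a sum of weighted absolute distances on a line, the optimum is the weighted median (not the mean). Total weight W = 337; half-weight = 168.5.
Sort by position and accumulate weight:
  mile 12 (Northgate, w=120) → cum 120
  mile 23 (Southcross, w=110) → cum 230  ≥ 168.5 → median here
  mile 30 (Eastvale, w=100) → cum 330
  mile 51 (Westmoor, w=7) → cum 337
Optimal location: mile 23.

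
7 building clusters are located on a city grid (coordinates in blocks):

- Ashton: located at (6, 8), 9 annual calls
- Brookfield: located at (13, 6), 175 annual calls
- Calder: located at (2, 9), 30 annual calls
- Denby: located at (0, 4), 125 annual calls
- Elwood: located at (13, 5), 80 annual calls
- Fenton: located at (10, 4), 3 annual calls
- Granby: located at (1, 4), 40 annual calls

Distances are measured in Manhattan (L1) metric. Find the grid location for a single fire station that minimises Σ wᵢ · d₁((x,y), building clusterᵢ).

(13, 5)

Manhattan distance separates: Σwᵢ(|x−xᵢ|+|y−yᵢ|) = Σwᵢ|x−xᵢ| + Σwᵢ|y−yᵢ|, so x and y are optimised independently as 1-D weighted medians.
Total weight W = 462; half = 231.
x-coordinate, sorted with cumulative weight:
  x=0 (Denby, w=125) cum 125
  x=1 (Granby, w=40) cum 165
  x=2 (Calder, w=30) cum 195
  x=6 (Ashton, w=9) cum 204
  x=10 (Fenton, w=3) cum 207
  x=13 (Brookfield, w=175) cum 382  ← median
  x=13 (Elwood, w=80) cum 462
⇒ x* = 13
y-coordinate, sorted with cumulative weight:
  y=4 (Denby, w=125) cum 125
  y=4 (Fenton, w=3) cum 128
  y=4 (Granby, w=40) cum 168
  y=5 (Elwood, w=80) cum 248  ← median
  y=6 (Brookfield, w=175) cum 423
  y=8 (Ashton, w=9) cum 432
  y=9 (Calder, w=30) cum 462
⇒ y* = 5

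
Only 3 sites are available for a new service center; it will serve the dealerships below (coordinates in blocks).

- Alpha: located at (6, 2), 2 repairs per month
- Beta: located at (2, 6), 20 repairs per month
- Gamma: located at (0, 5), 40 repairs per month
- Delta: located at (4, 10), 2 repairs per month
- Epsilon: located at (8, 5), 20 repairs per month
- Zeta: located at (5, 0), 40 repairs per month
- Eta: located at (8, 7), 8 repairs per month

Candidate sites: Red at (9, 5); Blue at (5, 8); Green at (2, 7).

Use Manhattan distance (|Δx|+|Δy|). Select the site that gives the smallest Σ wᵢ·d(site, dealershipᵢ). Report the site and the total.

Total weighted distance at each candidate:
  Red (9, 5): total = 956
  Blue (5, 8): total = 912
  Green (2, 7): total = 816
Minimum is at Green with total 816 blocks.

Green, total 816 blocks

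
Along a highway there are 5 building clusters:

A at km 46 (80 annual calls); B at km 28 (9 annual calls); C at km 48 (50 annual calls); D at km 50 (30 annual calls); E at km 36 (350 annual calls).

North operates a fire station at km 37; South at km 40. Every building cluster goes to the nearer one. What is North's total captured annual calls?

The indifferent point is the midpoint (37+40)/2 = 38.5; building clusters left of it (closer to North at 37) go to North, those right go to South.
  B at 28 (w=9) → North
  E at 36 (w=350) → North
  A at 46 (w=80) → South
  C at 48 (w=50) → South
  D at 50 (w=30) → South
North captures 359; South captures 160.

359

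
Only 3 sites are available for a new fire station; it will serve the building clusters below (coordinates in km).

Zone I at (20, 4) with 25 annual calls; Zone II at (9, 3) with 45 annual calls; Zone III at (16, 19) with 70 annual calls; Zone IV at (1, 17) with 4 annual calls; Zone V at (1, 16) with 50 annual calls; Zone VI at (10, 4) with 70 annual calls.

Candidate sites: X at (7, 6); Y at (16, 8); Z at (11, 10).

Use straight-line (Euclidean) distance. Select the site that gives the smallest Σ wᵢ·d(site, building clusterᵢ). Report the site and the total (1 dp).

Z, total 2376.4 km

Total weighted distance at each candidate:
  X (7, 6): total = 2483.5
  Y (16, 8): total = 2723.3
  Z (11, 10): total = 2376.4
Minimum is at Z with total 2376.4 km.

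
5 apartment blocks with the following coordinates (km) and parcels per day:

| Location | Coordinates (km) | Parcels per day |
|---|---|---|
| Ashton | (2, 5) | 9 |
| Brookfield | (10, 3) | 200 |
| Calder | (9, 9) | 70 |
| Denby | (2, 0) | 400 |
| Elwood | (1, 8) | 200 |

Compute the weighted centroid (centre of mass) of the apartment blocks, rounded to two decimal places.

(4.15, 3.27)

The minimiser of Σwᵢ‖p−pᵢ‖² is the weighted centroid p* = (Σwᵢpᵢ)/(Σwᵢ).
Σwᵢ = 879.
Σwᵢxᵢ = 9·2 + 200·10 + 70·9 + 400·2 + 200·1 = 3648.
Σwᵢyᵢ = 9·5 + 200·3 + 70·9 + 400·0 + 200·8 = 2875.
x* = 3648/879 = 4.15, y* = 2875/879 = 3.27.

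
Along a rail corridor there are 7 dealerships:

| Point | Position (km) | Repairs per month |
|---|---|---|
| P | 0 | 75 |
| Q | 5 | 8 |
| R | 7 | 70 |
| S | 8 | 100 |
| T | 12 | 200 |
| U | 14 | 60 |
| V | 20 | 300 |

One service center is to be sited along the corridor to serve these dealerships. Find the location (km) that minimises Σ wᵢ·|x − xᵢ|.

x = 12

For a sum of weighted absolute distances on a line, the optimum is the weighted median (not the mean). Total weight W = 813; half-weight = 406.5.
Sort by position and accumulate weight:
  km 0 (P, w=75) → cum 75
  km 5 (Q, w=8) → cum 83
  km 7 (R, w=70) → cum 153
  km 8 (S, w=100) → cum 253
  km 12 (T, w=200) → cum 453  ≥ 406.5 → median here
  km 14 (U, w=60) → cum 513
  km 20 (V, w=300) → cum 813
Optimal location: km 12.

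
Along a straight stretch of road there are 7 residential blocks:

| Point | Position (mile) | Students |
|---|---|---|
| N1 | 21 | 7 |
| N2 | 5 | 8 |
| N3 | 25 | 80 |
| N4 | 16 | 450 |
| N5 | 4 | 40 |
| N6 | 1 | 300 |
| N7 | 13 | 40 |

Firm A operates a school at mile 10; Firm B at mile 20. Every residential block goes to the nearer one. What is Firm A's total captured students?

The indifferent point is the midpoint (10+20)/2 = 15; residential blocks left of it (closer to Firm A at 10) go to Firm A, those right go to Firm B.
  N6 at 1 (w=300) → Firm A
  N5 at 4 (w=40) → Firm A
  N2 at 5 (w=8) → Firm A
  N7 at 13 (w=40) → Firm A
  N4 at 16 (w=450) → Firm B
  N1 at 21 (w=7) → Firm B
  N3 at 25 (w=80) → Firm B
Firm A captures 388; Firm B captures 537.

388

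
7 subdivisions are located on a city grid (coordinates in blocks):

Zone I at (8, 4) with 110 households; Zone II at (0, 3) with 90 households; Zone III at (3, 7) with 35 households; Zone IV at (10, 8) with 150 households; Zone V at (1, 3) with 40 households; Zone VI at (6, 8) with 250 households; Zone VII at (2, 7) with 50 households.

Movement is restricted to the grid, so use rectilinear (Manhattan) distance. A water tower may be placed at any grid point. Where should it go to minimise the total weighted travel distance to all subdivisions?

(6, 8)

Manhattan distance separates: Σwᵢ(|x−xᵢ|+|y−yᵢ|) = Σwᵢ|x−xᵢ| + Σwᵢ|y−yᵢ|, so x and y are optimised independently as 1-D weighted medians.
Total weight W = 725; half = 362.5.
x-coordinate, sorted with cumulative weight:
  x=0 (Zone II, w=90) cum 90
  x=1 (Zone V, w=40) cum 130
  x=2 (Zone VII, w=50) cum 180
  x=3 (Zone III, w=35) cum 215
  x=6 (Zone VI, w=250) cum 465  ← median
  x=8 (Zone I, w=110) cum 575
  x=10 (Zone IV, w=150) cum 725
⇒ x* = 6
y-coordinate, sorted with cumulative weight:
  y=3 (Zone II, w=90) cum 90
  y=3 (Zone V, w=40) cum 130
  y=4 (Zone I, w=110) cum 240
  y=7 (Zone III, w=35) cum 275
  y=7 (Zone VII, w=50) cum 325
  y=8 (Zone IV, w=150) cum 475  ← median
  y=8 (Zone VI, w=250) cum 725
⇒ y* = 8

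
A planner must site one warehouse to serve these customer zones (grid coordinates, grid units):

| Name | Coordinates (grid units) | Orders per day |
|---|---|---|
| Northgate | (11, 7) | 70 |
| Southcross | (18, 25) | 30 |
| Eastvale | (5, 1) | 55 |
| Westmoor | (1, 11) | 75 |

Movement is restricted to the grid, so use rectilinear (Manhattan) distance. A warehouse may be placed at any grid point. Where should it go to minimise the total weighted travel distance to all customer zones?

(5, 7)

Manhattan distance separates: Σwᵢ(|x−xᵢ|+|y−yᵢ|) = Σwᵢ|x−xᵢ| + Σwᵢ|y−yᵢ|, so x and y are optimised independently as 1-D weighted medians.
Total weight W = 230; half = 115.
x-coordinate, sorted with cumulative weight:
  x=1 (Westmoor, w=75) cum 75
  x=5 (Eastvale, w=55) cum 130  ← median
  x=11 (Northgate, w=70) cum 200
  x=18 (Southcross, w=30) cum 230
⇒ x* = 5
y-coordinate, sorted with cumulative weight:
  y=1 (Eastvale, w=55) cum 55
  y=7 (Northgate, w=70) cum 125  ← median
  y=11 (Westmoor, w=75) cum 200
  y=25 (Southcross, w=30) cum 230
⇒ y* = 7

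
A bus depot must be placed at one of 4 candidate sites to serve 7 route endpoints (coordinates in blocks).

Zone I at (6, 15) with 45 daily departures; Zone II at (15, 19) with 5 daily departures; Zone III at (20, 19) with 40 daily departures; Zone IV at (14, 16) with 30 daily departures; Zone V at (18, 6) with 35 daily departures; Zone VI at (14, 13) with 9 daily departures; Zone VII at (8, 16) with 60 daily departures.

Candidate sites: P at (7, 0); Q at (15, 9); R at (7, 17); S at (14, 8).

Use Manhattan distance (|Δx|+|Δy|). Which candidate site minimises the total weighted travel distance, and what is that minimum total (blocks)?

Total weighted distance at each candidate:
  P (7, 0): total = 4620
  Q (15, 9): total = 2660
  R (7, 17): total = 2014
  S (14, 8): total = 2750
Minimum is at R with total 2014 blocks.

R, total 2014 blocks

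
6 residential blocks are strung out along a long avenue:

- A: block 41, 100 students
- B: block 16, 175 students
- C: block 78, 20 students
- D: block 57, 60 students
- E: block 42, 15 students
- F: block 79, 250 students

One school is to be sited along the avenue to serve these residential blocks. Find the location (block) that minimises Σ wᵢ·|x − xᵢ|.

For a sum of weighted absolute distances on a line, the optimum is the weighted median (not the mean). Total weight W = 620; half-weight = 310.
Sort by position and accumulate weight:
  block 16 (B, w=175) → cum 175
  block 41 (A, w=100) → cum 275
  block 42 (E, w=15) → cum 290
  block 57 (D, w=60) → cum 350  ≥ 310 → median here
  block 78 (C, w=20) → cum 370
  block 79 (F, w=250) → cum 620
Optimal location: block 57.

x = 57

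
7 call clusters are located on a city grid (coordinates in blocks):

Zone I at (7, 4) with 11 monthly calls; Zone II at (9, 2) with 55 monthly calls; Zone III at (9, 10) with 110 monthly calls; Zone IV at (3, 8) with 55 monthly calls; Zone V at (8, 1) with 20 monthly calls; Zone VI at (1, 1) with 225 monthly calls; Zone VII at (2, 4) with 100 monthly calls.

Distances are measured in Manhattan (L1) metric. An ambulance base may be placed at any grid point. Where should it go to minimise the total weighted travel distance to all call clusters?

Manhattan distance separates: Σwᵢ(|x−xᵢ|+|y−yᵢ|) = Σwᵢ|x−xᵢ| + Σwᵢ|y−yᵢ|, so x and y are optimised independently as 1-D weighted medians.
Total weight W = 576; half = 288.
x-coordinate, sorted with cumulative weight:
  x=1 (Zone VI, w=225) cum 225
  x=2 (Zone VII, w=100) cum 325  ← median
  x=3 (Zone IV, w=55) cum 380
  x=7 (Zone I, w=11) cum 391
  x=8 (Zone V, w=20) cum 411
  x=9 (Zone II, w=55) cum 466
  x=9 (Zone III, w=110) cum 576
⇒ x* = 2
y-coordinate, sorted with cumulative weight:
  y=1 (Zone V, w=20) cum 20
  y=1 (Zone VI, w=225) cum 245
  y=2 (Zone II, w=55) cum 300  ← median
  y=4 (Zone I, w=11) cum 311
  y=4 (Zone VII, w=100) cum 411
  y=8 (Zone IV, w=55) cum 466
  y=10 (Zone III, w=110) cum 576
⇒ y* = 2

(2, 2)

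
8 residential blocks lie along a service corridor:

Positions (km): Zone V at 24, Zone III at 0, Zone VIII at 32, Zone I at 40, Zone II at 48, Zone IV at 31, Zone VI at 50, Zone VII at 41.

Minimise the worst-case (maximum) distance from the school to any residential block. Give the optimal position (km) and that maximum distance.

The 1-center on a line is the midpoint of the two extreme points: leftmost at 0, rightmost at 50.
Optimal location = (0 + 50)/2 = 25; maximum distance = (50 − 0)/2 = 25.

location 25, max distance 25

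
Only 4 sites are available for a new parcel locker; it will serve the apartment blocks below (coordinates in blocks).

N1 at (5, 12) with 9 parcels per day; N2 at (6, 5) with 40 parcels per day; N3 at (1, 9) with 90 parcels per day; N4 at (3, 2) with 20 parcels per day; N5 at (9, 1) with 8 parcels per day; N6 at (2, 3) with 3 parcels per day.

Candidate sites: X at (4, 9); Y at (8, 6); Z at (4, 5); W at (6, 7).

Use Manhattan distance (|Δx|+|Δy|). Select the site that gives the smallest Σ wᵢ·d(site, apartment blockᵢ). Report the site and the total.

Total weighted distance at each candidate:
  X (4, 9): total = 834
  Y (8, 6): total = 1356
  Z (4, 5): total = 946
  W (6, 7): total = 1020
Minimum is at X with total 834 blocks.

X, total 834 blocks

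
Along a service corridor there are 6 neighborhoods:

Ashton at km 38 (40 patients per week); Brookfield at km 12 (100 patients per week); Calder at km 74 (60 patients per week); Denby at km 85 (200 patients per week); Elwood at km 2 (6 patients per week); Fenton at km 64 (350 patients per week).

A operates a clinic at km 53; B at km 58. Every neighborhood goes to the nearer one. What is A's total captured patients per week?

146

The indifferent point is the midpoint (53+58)/2 = 55.5; neighborhoods left of it (closer to A at 53) go to A, those right go to B.
  Elwood at 2 (w=6) → A
  Brookfield at 12 (w=100) → A
  Ashton at 38 (w=40) → A
  Fenton at 64 (w=350) → B
  Calder at 74 (w=60) → B
  Denby at 85 (w=200) → B
A captures 146; B captures 610.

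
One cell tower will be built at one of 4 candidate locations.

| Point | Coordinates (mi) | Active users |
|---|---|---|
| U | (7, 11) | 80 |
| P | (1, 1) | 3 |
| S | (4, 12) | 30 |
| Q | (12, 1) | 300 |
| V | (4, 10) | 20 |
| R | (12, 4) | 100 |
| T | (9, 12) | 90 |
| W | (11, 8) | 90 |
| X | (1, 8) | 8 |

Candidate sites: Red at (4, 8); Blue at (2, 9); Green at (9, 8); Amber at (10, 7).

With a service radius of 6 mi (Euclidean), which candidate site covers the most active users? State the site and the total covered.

Green, covering 380

Coverage radius r = 6 mi; a point is covered iff (Δx)²+(Δy)² ≤ 6² = 36.
  Red (4, 8): covers {U, S, V, X} → 138
  Blue (2, 9): covers {U, S, V, X} → 138
  Green (9, 8): covers {U, V, R, T, W} → 380
  Amber (10, 7): covers {U, R, T, W} → 360
Maximum coverage at Green: 380 active users.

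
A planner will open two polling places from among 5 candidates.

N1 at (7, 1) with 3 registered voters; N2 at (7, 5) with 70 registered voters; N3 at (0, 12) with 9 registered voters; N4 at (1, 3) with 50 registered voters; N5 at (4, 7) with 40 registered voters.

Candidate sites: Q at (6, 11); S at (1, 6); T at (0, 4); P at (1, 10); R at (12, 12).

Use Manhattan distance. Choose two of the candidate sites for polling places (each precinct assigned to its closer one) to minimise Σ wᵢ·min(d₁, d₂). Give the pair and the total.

{S, T}, total 843

Evaluate every pair (each demand assigned to the nearer of the two):
  {S, T}: total = 843
  {S, P}: total = 860
  {Q, S}: total = 896
  {S, R}: total = 896
  {Q, T}: total = 923
  {T, P}: total = 957
  {T, R}: total = 1042
  {Q, P}: total = 1140
  {P, R}: total = 1432
  {Q, R}: total = 1476
Best pair: {S, T} with total 843.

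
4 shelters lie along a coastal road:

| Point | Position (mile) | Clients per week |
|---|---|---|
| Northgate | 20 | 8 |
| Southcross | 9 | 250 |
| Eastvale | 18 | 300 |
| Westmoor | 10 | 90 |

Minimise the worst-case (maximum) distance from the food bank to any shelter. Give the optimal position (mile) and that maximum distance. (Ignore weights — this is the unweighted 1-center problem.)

location 14.5, max distance 5.5

The 1-center on a line is the midpoint of the two extreme points: leftmost at 9, rightmost at 20.
Optimal location = (9 + 20)/2 = 14.5; maximum distance = (20 − 9)/2 = 5.5.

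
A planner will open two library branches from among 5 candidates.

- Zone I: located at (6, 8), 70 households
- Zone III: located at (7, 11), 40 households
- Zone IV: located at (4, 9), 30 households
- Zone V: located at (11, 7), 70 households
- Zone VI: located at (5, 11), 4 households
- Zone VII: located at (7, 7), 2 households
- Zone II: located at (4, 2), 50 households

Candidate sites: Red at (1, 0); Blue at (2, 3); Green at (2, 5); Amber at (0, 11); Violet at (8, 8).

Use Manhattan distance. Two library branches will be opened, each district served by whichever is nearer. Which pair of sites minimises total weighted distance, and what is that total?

Evaluate every pair (each demand assigned to the nearer of the two):
  {Blue, Violet}: total = 908
  {Red, Violet}: total = 1008
  {Green, Violet}: total = 1008
  {Amber, Violet}: total = 1254
  {Green, Amber}: total = 2004
  {Blue, Green}: total = 2080
  {Red, Green}: total = 2180
  {Blue, Amber}: total = 2188
  {Red, Amber}: total = 2432
  {Red, Blue}: total = 2512
Best pair: {Blue, Violet} with total 908.

{Blue, Violet}, total 908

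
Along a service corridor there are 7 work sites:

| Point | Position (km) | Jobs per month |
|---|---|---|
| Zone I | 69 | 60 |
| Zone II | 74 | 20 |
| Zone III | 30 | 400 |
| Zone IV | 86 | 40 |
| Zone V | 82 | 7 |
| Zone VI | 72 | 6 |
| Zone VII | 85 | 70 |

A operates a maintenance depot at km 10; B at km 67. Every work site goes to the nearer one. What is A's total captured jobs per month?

400

The indifferent point is the midpoint (10+67)/2 = 38.5; work sites left of it (closer to A at 10) go to A, those right go to B.
  Zone III at 30 (w=400) → A
  Zone I at 69 (w=60) → B
  Zone VI at 72 (w=6) → B
  Zone II at 74 (w=20) → B
  Zone V at 82 (w=7) → B
  Zone VII at 85 (w=70) → B
  Zone IV at 86 (w=40) → B
A captures 400; B captures 203.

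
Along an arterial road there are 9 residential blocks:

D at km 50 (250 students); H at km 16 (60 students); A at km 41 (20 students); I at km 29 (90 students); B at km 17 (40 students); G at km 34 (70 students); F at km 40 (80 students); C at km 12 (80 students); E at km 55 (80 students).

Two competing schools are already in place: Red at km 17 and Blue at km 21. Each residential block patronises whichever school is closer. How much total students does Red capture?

The indifferent point is the midpoint (17+21)/2 = 19; residential blocks left of it (closer to Red at 17) go to Red, those right go to Blue.
  C at 12 (w=80) → Red
  H at 16 (w=60) → Red
  B at 17 (w=40) → Red
  I at 29 (w=90) → Blue
  G at 34 (w=70) → Blue
  F at 40 (w=80) → Blue
  A at 41 (w=20) → Blue
  D at 50 (w=250) → Blue
  E at 55 (w=80) → Blue
Red captures 180; Blue captures 590.

180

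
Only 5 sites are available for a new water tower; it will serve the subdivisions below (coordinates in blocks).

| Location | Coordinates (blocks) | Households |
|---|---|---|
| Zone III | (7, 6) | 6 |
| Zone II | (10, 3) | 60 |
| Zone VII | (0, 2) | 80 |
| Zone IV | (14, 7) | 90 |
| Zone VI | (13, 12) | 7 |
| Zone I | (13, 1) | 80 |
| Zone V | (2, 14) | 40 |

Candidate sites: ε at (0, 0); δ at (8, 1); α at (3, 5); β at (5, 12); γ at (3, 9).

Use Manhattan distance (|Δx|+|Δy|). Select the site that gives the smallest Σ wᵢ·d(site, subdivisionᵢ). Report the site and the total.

Total weighted distance at each candidate:
  ε (0, 0): total = 4843
  δ (8, 1): total = 3348
  α (3, 5): total = 3859
  β (5, 12): total = 5124
  γ (3, 9): total = 4563
Minimum is at δ with total 3348 blocks.

δ, total 3348 blocks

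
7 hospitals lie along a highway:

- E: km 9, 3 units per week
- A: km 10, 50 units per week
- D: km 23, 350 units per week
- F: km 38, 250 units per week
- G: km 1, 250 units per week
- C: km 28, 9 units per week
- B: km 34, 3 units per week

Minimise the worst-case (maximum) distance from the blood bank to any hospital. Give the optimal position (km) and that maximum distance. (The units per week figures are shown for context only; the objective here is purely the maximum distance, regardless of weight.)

The 1-center on a line is the midpoint of the two extreme points: leftmost at 1, rightmost at 38.
Optimal location = (1 + 38)/2 = 19.5; maximum distance = (38 − 1)/2 = 18.5.

location 19.5, max distance 18.5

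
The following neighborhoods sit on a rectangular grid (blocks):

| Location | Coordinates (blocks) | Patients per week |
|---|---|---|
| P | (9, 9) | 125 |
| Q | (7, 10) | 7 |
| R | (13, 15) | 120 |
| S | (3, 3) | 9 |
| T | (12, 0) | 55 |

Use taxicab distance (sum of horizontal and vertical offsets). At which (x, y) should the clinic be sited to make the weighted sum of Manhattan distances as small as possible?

(12, 9)

Manhattan distance separates: Σwᵢ(|x−xᵢ|+|y−yᵢ|) = Σwᵢ|x−xᵢ| + Σwᵢ|y−yᵢ|, so x and y are optimised independently as 1-D weighted medians.
Total weight W = 316; half = 158.
x-coordinate, sorted with cumulative weight:
  x=3 (S, w=9) cum 9
  x=7 (Q, w=7) cum 16
  x=9 (P, w=125) cum 141
  x=12 (T, w=55) cum 196  ← median
  x=13 (R, w=120) cum 316
⇒ x* = 12
y-coordinate, sorted with cumulative weight:
  y=0 (T, w=55) cum 55
  y=3 (S, w=9) cum 64
  y=9 (P, w=125) cum 189  ← median
  y=10 (Q, w=7) cum 196
  y=15 (R, w=120) cum 316
⇒ y* = 9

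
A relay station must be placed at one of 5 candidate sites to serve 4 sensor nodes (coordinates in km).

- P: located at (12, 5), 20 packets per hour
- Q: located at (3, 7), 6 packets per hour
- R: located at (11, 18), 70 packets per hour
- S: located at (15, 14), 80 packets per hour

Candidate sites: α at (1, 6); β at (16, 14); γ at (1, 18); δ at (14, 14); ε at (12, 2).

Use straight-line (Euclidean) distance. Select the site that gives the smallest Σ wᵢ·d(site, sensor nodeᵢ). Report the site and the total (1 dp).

Total weighted distance at each candidate:
  α (1, 6): total = 2617.7
  β (16, 14): total = 813.8
  γ (1, 18): total = 2272.5
  δ (14, 14): total = 692.6
  ε (12, 2): total = 2233.5
Minimum is at δ with total 692.6 km.

δ, total 692.6 km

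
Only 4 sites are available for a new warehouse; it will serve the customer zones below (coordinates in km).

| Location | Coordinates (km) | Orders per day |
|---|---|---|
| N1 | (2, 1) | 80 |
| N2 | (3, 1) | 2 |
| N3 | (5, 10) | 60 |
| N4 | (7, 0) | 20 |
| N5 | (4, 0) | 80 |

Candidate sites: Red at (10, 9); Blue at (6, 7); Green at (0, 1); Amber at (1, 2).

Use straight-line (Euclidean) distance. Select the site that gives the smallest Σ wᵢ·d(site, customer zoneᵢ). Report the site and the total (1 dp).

Amber, total 1069.2 km

Total weighted distance at each candidate:
  Red (10, 9): total = 2287.4
  Blue (6, 7): total = 1503.9
  Green (0, 1): total = 1255.0
  Amber (1, 2): total = 1069.2
Minimum is at Amber with total 1069.2 km.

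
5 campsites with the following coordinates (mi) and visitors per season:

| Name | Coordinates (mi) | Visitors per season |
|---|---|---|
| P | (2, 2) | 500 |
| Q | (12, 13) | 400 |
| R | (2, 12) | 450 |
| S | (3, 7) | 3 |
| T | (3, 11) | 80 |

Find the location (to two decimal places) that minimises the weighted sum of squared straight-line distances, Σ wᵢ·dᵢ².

(4.85, 8.72)

The minimiser of Σwᵢ‖p−pᵢ‖² is the weighted centroid p* = (Σwᵢpᵢ)/(Σwᵢ).
Σwᵢ = 1433.
Σwᵢxᵢ = 500·2 + 400·12 + 450·2 + 3·3 + 80·3 = 6949.
Σwᵢyᵢ = 500·2 + 400·13 + 450·12 + 3·7 + 80·11 = 12501.
x* = 6949/1433 = 4.85, y* = 12501/1433 = 8.72.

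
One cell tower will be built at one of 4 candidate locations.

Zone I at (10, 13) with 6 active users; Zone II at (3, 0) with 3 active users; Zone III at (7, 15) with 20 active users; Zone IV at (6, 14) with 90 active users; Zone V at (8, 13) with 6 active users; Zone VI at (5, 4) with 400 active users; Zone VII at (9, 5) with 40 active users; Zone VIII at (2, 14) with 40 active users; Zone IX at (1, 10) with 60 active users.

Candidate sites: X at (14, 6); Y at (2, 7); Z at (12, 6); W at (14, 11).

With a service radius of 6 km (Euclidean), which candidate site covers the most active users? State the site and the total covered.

Coverage radius r = 6 km; a point is covered iff (Δx)²+(Δy)² ≤ 6² = 36.
  X (14, 6): covers {Zone VII} → 40
  Y (2, 7): covers {Zone VI, Zone IX} → 460
  Z (12, 6): covers {Zone VII} → 40
  W (14, 11): covers {Zone I} → 6
Maximum coverage at Y: 460 active users.

Y, covering 460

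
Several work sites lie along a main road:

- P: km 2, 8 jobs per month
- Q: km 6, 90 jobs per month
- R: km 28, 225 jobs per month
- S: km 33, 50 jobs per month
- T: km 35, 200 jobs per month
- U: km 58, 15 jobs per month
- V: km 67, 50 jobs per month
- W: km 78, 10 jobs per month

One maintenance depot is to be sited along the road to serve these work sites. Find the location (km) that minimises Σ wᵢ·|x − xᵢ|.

For a sum of weighted absolute distances on a line, the optimum is the weighted median (not the mean). Total weight W = 648; half-weight = 324.
Sort by position and accumulate weight:
  km 2 (P, w=8) → cum 8
  km 6 (Q, w=90) → cum 98
  km 28 (R, w=225) → cum 323
  km 33 (S, w=50) → cum 373  ≥ 324 → median here
  km 35 (T, w=200) → cum 573
  km 58 (U, w=15) → cum 588
  km 67 (V, w=50) → cum 638
  km 78 (W, w=10) → cum 648
Optimal location: km 33.

x = 33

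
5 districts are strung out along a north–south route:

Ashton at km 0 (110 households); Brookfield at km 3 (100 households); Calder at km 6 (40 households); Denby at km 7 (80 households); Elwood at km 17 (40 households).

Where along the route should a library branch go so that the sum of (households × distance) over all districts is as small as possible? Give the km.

x = 3

For a sum of weighted absolute distances on a line, the optimum is the weighted median (not the mean). Total weight W = 370; half-weight = 185.
Sort by position and accumulate weight:
  km 0 (Ashton, w=110) → cum 110
  km 3 (Brookfield, w=100) → cum 210  ≥ 185 → median here
  km 6 (Calder, w=40) → cum 250
  km 7 (Denby, w=80) → cum 330
  km 17 (Elwood, w=40) → cum 370
Optimal location: km 3.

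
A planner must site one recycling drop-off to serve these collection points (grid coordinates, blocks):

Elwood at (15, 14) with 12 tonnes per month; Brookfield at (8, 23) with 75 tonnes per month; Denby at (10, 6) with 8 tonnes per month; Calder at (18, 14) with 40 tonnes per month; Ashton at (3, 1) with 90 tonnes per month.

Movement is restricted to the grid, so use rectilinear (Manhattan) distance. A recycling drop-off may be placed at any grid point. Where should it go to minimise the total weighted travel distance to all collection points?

Manhattan distance separates: Σwᵢ(|x−xᵢ|+|y−yᵢ|) = Σwᵢ|x−xᵢ| + Σwᵢ|y−yᵢ|, so x and y are optimised independently as 1-D weighted medians.
Total weight W = 225; half = 112.5.
x-coordinate, sorted with cumulative weight:
  x=3 (Ashton, w=90) cum 90
  x=8 (Brookfield, w=75) cum 165  ← median
  x=10 (Denby, w=8) cum 173
  x=15 (Elwood, w=12) cum 185
  x=18 (Calder, w=40) cum 225
⇒ x* = 8
y-coordinate, sorted with cumulative weight:
  y=1 (Ashton, w=90) cum 90
  y=6 (Denby, w=8) cum 98
  y=14 (Elwood, w=12) cum 110
  y=14 (Calder, w=40) cum 150  ← median
  y=23 (Brookfield, w=75) cum 225
⇒ y* = 14

(8, 14)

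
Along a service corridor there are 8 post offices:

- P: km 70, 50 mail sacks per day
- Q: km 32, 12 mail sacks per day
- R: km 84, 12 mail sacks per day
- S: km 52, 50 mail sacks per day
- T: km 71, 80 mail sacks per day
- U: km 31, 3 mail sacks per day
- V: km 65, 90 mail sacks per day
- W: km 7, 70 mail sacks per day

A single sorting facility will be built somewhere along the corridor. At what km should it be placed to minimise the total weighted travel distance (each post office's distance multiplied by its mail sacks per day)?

x = 65

For a sum of weighted absolute distances on a line, the optimum is the weighted median (not the mean). Total weight W = 367; half-weight = 183.5.
Sort by position and accumulate weight:
  km 7 (W, w=70) → cum 70
  km 31 (U, w=3) → cum 73
  km 32 (Q, w=12) → cum 85
  km 52 (S, w=50) → cum 135
  km 65 (V, w=90) → cum 225  ≥ 183.5 → median here
  km 70 (P, w=50) → cum 275
  km 71 (T, w=80) → cum 355
  km 84 (R, w=12) → cum 367
Optimal location: km 65.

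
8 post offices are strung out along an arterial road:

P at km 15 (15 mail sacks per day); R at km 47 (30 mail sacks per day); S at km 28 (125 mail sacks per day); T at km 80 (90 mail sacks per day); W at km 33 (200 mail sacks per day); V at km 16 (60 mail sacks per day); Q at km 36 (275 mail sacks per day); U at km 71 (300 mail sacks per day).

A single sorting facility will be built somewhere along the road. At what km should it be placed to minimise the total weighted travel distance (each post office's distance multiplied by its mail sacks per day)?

For a sum of weighted absolute distances on a line, the optimum is the weighted median (not the mean). Total weight W = 1095; half-weight = 547.5.
Sort by position and accumulate weight:
  km 15 (P, w=15) → cum 15
  km 16 (V, w=60) → cum 75
  km 28 (S, w=125) → cum 200
  km 33 (W, w=200) → cum 400
  km 36 (Q, w=275) → cum 675  ≥ 547.5 → median here
  km 47 (R, w=30) → cum 705
  km 71 (U, w=300) → cum 1005
  km 80 (T, w=90) → cum 1095
Optimal location: km 36.

x = 36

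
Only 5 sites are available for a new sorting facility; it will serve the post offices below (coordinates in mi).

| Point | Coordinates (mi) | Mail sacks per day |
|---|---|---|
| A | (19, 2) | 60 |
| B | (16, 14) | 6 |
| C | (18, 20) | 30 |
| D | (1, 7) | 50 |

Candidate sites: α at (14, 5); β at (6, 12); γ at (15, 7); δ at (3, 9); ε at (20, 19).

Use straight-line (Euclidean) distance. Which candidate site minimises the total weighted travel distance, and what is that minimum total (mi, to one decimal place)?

Total weighted distance at each candidate:
  α (14, 5): total = 1528.5
  β (6, 12): total = 1831.5
  γ (15, 7): total = 1526.9
  δ (3, 9): total = 1830.9
  ε (20, 19): total = 2250.9
Minimum is at γ with total 1526.9 mi.

γ, total 1526.9 mi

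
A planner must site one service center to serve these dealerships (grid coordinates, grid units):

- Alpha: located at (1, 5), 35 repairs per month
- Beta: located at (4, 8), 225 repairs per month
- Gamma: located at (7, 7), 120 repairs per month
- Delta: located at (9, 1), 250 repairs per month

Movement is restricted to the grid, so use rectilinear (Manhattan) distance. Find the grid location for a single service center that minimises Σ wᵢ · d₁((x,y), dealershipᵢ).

Manhattan distance separates: Σwᵢ(|x−xᵢ|+|y−yᵢ|) = Σwᵢ|x−xᵢ| + Σwᵢ|y−yᵢ|, so x and y are optimised independently as 1-D weighted medians.
Total weight W = 630; half = 315.
x-coordinate, sorted with cumulative weight:
  x=1 (Alpha, w=35) cum 35
  x=4 (Beta, w=225) cum 260
  x=7 (Gamma, w=120) cum 380  ← median
  x=9 (Delta, w=250) cum 630
⇒ x* = 7
y-coordinate, sorted with cumulative weight:
  y=1 (Delta, w=250) cum 250
  y=5 (Alpha, w=35) cum 285
  y=7 (Gamma, w=120) cum 405  ← median
  y=8 (Beta, w=225) cum 630
⇒ y* = 7

(7, 7)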